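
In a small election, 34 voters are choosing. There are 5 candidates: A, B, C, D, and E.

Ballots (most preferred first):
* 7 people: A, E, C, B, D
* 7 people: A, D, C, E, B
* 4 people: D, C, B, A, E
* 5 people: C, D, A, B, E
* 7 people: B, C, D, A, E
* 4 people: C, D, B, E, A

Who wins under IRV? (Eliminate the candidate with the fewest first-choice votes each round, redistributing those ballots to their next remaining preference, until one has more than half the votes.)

C

Round 1: A 14, B 7, C 9, D 4, E 0. E eliminated.
Round 2: A 14, B 7, C 9, D 4. D eliminated.
Round 3: A 14, B 7, C 13. B eliminated.
Round 4: A 14, C 20. C has a majority (≥18).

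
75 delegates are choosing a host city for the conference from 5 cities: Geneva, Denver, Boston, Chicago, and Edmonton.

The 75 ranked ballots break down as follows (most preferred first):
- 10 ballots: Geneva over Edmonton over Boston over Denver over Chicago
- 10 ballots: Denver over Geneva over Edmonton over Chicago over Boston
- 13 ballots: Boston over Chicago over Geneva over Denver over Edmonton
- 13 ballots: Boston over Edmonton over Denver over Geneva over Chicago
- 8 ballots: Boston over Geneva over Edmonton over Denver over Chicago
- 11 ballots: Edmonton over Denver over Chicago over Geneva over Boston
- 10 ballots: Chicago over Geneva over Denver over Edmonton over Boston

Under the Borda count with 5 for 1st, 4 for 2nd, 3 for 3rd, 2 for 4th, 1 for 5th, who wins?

Geneva

Geneva: 10×5 + 10×4 + 13×3 + 13×2 + 8×4 + 11×2 + 10×4 = 249
Denver: 10×2 + 10×5 + 13×2 + 13×3 + 8×2 + 11×4 + 10×3 = 225
Boston: 10×3 + 10×1 + 13×5 + 13×5 + 8×5 + 11×1 + 10×1 = 231
Chicago: 10×1 + 10×2 + 13×4 + 13×1 + 8×1 + 11×3 + 10×5 = 186
Edmonton: 10×4 + 10×3 + 13×1 + 13×4 + 8×3 + 11×5 + 10×2 = 234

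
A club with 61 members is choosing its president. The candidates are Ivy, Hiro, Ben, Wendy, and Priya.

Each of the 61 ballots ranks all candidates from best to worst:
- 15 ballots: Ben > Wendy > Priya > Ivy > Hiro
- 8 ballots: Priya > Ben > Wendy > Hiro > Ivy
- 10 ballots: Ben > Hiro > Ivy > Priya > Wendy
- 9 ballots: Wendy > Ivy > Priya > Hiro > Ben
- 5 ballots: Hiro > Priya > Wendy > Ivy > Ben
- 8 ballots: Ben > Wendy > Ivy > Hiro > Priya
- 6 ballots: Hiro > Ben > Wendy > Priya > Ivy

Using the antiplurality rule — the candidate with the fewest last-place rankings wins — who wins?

Priya

Last-place votes: Ivy 14, Hiro 15, Ben 14, Wendy 10, Priya 8.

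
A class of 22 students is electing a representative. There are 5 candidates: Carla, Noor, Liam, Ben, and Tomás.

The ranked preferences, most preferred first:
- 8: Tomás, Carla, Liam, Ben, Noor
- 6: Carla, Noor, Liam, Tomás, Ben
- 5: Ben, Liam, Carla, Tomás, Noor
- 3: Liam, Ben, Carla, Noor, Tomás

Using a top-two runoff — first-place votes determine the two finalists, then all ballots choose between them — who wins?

Round 1 first-place votes: Carla 6, Noor 0, Liam 3, Ben 5, Tomás 8. Tomás and Carla advance.
Runoff: Tomás is ranked above Carla on 8 ballots, Carla above Tomás on 14.

Carla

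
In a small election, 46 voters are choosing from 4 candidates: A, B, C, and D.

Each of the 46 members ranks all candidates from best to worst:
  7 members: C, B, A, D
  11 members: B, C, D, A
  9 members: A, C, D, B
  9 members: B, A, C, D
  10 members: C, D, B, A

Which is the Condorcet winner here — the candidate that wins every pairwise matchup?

C

C vs A: 28–18
C vs B: 26–20
C vs D: 46–0
C beats every other candidate.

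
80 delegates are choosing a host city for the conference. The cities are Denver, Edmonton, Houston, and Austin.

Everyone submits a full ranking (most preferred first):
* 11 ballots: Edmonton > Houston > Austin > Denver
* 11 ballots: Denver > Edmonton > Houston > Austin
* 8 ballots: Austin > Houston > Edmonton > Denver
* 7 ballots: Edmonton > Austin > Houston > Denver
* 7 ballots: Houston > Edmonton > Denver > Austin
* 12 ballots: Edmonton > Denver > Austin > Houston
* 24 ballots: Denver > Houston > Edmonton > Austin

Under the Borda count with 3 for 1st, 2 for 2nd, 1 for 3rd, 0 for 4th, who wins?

Edmonton

Denver: 11×0 + 11×3 + 8×0 + 7×0 + 7×1 + 12×2 + 24×3 = 136
Edmonton: 11×3 + 11×2 + 8×1 + 7×3 + 7×2 + 12×3 + 24×1 = 158
Houston: 11×2 + 11×1 + 8×2 + 7×1 + 7×3 + 12×0 + 24×2 = 125
Austin: 11×1 + 11×0 + 8×3 + 7×2 + 7×0 + 12×1 + 24×0 = 61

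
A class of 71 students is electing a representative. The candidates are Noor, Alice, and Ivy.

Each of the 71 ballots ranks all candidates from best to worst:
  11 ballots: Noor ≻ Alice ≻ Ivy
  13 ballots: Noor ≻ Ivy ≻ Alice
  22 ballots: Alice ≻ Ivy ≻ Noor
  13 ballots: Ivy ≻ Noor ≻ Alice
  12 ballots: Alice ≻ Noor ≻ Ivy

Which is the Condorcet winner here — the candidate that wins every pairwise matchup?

Noor vs Alice: 37–34
Noor vs Ivy: 36–35
Noor beats every other candidate.

Noor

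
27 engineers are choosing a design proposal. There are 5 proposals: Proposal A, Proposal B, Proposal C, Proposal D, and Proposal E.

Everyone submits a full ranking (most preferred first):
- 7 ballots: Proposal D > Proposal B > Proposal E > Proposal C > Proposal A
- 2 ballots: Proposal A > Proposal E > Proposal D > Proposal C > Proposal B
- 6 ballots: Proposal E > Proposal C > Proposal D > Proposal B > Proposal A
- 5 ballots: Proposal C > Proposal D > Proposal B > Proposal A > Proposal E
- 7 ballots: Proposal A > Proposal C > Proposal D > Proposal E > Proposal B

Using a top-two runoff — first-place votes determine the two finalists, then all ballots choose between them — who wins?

Round 1 first-place votes: Proposal A 9, Proposal B 0, Proposal C 5, Proposal D 7, Proposal E 6. Proposal A and Proposal D advance.
Runoff: Proposal A is ranked above Proposal D on 9 ballots, Proposal D above Proposal A on 18.

Proposal D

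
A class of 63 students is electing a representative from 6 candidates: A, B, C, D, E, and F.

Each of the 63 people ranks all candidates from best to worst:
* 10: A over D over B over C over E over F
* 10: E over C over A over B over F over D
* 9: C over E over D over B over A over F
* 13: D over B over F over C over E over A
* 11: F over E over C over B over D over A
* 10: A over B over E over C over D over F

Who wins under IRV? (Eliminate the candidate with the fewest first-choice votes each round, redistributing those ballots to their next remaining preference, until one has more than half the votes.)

Round 1: A 20, B 0, C 9, D 13, E 10, F 11. B eliminated.
Round 2: A 20, C 9, D 13, E 10, F 11. C eliminated.
Round 3: A 20, D 13, E 19, F 11. F eliminated.
Round 4: A 20, D 13, E 30. D eliminated.
Round 5: A 20, E 43. E has a majority (≥32).

E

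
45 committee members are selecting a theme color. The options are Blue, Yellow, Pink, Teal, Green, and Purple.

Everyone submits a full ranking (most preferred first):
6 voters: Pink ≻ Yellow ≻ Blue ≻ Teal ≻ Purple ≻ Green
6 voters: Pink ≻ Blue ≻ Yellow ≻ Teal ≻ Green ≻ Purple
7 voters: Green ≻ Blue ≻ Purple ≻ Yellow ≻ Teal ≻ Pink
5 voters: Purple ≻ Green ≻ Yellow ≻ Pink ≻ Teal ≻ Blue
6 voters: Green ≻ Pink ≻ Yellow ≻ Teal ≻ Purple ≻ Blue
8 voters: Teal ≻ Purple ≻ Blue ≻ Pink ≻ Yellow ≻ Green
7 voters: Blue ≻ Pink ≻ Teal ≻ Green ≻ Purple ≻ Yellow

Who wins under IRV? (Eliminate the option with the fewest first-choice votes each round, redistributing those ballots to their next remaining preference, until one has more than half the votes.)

Pink

Round 1: Blue 7, Yellow 0, Pink 12, Teal 8, Green 13, Purple 5. Yellow eliminated.
Round 2: Blue 7, Pink 12, Teal 8, Green 13, Purple 5. Purple eliminated.
Round 3: Blue 7, Pink 12, Teal 8, Green 18. Blue eliminated.
Round 4: Pink 19, Teal 8, Green 18. Teal eliminated.
Round 5: Pink 27, Green 18. Pink has a majority (≥23).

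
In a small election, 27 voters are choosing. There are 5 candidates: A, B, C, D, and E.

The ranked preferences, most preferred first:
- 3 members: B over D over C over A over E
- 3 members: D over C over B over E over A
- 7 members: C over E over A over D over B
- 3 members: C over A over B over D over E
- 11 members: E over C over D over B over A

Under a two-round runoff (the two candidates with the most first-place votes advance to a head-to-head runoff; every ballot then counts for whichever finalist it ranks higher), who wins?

Round 1 first-place votes: A 0, B 3, C 10, D 3, E 11. E and C advance.
Runoff: E is ranked above C on 11 ballots, C above E on 16.

C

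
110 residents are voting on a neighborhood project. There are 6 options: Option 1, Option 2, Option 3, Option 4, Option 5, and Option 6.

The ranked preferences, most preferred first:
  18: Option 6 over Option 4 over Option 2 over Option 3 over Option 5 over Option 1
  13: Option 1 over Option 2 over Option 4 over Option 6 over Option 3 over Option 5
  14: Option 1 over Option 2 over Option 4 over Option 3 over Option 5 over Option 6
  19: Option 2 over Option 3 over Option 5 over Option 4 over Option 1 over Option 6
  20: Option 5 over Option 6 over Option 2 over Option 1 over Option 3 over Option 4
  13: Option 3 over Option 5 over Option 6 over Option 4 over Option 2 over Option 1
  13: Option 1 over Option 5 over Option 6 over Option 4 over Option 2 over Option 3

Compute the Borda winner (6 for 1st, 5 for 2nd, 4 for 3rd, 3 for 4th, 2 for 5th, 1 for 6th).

Option 1: 18×1 + 13×6 + 14×6 + 19×2 + 20×3 + 13×1 + 13×6 = 369
Option 2: 18×4 + 13×5 + 14×5 + 19×6 + 20×4 + 13×2 + 13×2 = 453
Option 3: 18×3 + 13×2 + 14×3 + 19×5 + 20×2 + 13×6 + 13×1 = 348
Option 4: 18×5 + 13×4 + 14×4 + 19×3 + 20×1 + 13×3 + 13×3 = 353
Option 5: 18×2 + 13×1 + 14×2 + 19×4 + 20×6 + 13×5 + 13×5 = 403
Option 6: 18×6 + 13×3 + 14×1 + 19×1 + 20×5 + 13×4 + 13×4 = 384

Option 2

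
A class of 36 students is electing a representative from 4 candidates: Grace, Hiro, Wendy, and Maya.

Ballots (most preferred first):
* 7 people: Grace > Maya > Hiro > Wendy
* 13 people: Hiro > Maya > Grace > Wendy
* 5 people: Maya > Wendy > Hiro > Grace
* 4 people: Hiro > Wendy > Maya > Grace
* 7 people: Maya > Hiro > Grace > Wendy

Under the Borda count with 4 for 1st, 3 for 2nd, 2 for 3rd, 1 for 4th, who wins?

Grace: 7×4 + 13×2 + 5×1 + 4×1 + 7×2 = 77
Hiro: 7×2 + 13×4 + 5×2 + 4×4 + 7×3 = 113
Wendy: 7×1 + 13×1 + 5×3 + 4×3 + 7×1 = 54
Maya: 7×3 + 13×3 + 5×4 + 4×2 + 7×4 = 116

Maya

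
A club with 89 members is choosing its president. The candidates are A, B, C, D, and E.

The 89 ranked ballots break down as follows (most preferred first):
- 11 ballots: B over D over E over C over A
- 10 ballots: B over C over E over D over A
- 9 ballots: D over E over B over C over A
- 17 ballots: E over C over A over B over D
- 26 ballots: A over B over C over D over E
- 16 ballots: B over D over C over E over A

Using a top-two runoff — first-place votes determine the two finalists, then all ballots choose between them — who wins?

B

Round 1 first-place votes: A 26, B 37, C 0, D 9, E 17. B and A advance.
Runoff: B is ranked above A on 46 ballots, A above B on 43.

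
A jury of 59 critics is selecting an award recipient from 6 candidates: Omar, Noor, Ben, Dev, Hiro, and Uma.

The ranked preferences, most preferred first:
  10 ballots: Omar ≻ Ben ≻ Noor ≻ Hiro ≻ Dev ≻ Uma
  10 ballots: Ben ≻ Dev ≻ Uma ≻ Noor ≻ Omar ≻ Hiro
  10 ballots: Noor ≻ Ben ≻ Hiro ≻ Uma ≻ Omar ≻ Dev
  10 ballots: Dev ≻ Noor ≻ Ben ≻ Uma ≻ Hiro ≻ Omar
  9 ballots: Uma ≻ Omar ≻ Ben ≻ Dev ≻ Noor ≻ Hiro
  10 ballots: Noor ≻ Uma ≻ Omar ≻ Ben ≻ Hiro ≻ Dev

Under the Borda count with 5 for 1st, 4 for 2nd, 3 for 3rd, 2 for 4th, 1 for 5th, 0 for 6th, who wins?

Omar: 10×5 + 10×1 + 10×1 + 10×0 + 9×4 + 10×3 = 136
Noor: 10×3 + 10×2 + 10×5 + 10×4 + 9×1 + 10×5 = 199
Ben: 10×4 + 10×5 + 10×4 + 10×3 + 9×3 + 10×2 = 207
Dev: 10×1 + 10×4 + 10×0 + 10×5 + 9×2 + 10×0 = 118
Hiro: 10×2 + 10×0 + 10×3 + 10×1 + 9×0 + 10×1 = 70
Uma: 10×0 + 10×3 + 10×2 + 10×2 + 9×5 + 10×4 = 155

Ben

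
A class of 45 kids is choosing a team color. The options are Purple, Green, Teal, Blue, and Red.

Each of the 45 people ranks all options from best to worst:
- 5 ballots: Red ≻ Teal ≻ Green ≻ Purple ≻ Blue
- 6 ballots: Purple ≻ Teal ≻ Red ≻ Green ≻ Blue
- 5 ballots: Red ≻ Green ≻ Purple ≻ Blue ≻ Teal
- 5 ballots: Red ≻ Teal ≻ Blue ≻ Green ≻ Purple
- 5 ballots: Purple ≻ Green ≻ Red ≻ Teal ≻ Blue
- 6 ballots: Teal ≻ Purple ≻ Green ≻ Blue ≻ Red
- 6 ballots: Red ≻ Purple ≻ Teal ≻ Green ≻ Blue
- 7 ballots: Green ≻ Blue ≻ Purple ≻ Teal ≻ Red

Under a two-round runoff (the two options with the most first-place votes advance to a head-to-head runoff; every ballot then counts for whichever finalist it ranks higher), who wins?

Purple

Round 1 first-place votes: Purple 11, Green 7, Teal 6, Blue 0, Red 21. Red and Purple advance.
Runoff: Red is ranked above Purple on 21 ballots, Purple above Red on 24.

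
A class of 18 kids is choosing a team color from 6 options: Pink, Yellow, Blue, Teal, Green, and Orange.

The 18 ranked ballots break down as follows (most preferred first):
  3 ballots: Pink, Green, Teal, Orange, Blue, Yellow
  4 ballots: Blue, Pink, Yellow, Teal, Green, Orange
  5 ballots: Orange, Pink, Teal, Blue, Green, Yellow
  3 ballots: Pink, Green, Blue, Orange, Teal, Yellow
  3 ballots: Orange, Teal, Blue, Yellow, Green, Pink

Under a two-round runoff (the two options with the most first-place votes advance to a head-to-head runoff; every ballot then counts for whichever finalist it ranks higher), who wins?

Round 1 first-place votes: Pink 6, Yellow 0, Blue 4, Teal 0, Green 0, Orange 8. Orange and Pink advance.
Runoff: Orange is ranked above Pink on 8 ballots, Pink above Orange on 10.

Pink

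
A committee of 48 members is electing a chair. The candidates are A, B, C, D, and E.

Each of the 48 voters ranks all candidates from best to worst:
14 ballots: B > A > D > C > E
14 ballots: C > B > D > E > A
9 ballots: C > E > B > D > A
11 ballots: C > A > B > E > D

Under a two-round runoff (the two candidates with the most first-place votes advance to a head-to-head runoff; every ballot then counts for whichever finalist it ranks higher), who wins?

Round 1 first-place votes: A 0, B 14, C 34, D 0, E 0. C and B advance.
Runoff: C is ranked above B on 34 ballots, B above C on 14.

C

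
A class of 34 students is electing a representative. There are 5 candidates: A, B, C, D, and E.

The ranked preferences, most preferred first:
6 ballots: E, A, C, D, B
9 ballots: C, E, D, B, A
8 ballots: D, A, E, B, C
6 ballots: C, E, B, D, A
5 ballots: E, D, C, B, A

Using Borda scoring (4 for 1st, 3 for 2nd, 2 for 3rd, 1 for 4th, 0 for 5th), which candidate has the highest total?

A: 6×3 + 9×0 + 8×3 + 6×0 + 5×0 = 42
B: 6×0 + 9×1 + 8×1 + 6×2 + 5×1 = 34
C: 6×2 + 9×4 + 8×0 + 6×4 + 5×2 = 82
D: 6×1 + 9×2 + 8×4 + 6×1 + 5×3 = 77
E: 6×4 + 9×3 + 8×2 + 6×3 + 5×4 = 105

E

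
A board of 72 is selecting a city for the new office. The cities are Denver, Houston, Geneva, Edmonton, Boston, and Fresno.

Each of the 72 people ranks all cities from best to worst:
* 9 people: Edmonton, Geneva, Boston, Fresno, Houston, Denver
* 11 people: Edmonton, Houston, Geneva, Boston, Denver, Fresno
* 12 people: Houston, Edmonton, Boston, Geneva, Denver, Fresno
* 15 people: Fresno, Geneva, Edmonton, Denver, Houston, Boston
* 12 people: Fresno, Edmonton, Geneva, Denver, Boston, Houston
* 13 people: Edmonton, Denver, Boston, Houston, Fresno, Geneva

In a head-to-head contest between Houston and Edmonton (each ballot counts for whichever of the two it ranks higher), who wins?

Houston is ranked above Edmonton on 12 ballots; Edmonton above Houston on 60.

Edmonton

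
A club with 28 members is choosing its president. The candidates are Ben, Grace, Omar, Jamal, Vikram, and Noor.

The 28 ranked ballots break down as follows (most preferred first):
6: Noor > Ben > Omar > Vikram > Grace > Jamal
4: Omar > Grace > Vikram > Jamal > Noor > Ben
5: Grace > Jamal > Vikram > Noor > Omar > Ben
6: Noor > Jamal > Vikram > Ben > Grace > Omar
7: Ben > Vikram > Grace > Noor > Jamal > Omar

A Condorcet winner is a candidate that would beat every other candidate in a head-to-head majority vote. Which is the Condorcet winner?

Vikram

Vikram vs Ben: 15–13
Vikram vs Grace: 19–9
Vikram vs Omar: 18–10
Vikram vs Jamal: 17–11
Vikram vs Noor: 16–12
Vikram beats every other candidate.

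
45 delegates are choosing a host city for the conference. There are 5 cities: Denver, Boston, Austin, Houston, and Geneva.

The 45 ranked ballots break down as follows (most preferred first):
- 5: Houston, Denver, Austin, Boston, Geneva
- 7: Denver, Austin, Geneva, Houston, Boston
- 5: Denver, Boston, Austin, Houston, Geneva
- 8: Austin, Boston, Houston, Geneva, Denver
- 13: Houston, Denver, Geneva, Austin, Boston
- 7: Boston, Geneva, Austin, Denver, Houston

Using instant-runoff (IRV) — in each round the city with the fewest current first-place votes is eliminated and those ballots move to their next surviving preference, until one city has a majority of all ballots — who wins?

Round 1: Denver 12, Boston 7, Austin 8, Houston 18, Geneva 0. Geneva eliminated.
Round 2: Denver 12, Boston 7, Austin 8, Houston 18. Boston eliminated.
Round 3: Denver 12, Austin 15, Houston 18. Denver eliminated.
Round 4: Austin 27, Houston 18. Austin has a majority (≥23).

Austin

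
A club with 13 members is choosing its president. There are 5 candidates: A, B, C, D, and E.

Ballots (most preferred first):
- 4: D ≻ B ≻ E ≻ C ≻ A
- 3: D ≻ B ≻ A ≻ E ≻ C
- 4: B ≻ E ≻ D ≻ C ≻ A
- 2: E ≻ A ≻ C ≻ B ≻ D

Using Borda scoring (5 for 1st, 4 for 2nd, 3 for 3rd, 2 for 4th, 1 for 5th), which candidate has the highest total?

B

A: 4×1 + 3×3 + 4×1 + 2×4 = 25
B: 4×4 + 3×4 + 4×5 + 2×2 = 52
C: 4×2 + 3×1 + 4×2 + 2×3 = 25
D: 4×5 + 3×5 + 4×3 + 2×1 = 49
E: 4×3 + 3×2 + 4×4 + 2×5 = 44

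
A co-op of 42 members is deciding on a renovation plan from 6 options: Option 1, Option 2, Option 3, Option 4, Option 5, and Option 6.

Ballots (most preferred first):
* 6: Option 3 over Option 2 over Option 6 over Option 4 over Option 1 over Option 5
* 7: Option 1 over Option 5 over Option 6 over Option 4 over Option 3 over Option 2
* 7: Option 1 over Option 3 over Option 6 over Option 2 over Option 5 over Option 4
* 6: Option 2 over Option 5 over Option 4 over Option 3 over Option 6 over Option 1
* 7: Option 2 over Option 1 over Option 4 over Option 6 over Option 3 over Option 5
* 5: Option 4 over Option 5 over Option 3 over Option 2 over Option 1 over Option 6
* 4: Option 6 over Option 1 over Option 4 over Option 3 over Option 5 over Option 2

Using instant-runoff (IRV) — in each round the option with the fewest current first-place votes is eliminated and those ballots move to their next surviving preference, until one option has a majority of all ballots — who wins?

Option 2

Round 1: Option 1 14, Option 2 13, Option 3 6, Option 4 5, Option 5 0, Option 6 4. Option 5 eliminated.
Round 2: Option 1 14, Option 2 13, Option 3 6, Option 4 5, Option 6 4. Option 6 eliminated.
Round 3: Option 1 18, Option 2 13, Option 3 6, Option 4 5. Option 4 eliminated.
Round 4: Option 1 18, Option 2 13, Option 3 11. Option 3 eliminated.
Round 5: Option 1 18, Option 2 24. Option 2 has a majority (≥22).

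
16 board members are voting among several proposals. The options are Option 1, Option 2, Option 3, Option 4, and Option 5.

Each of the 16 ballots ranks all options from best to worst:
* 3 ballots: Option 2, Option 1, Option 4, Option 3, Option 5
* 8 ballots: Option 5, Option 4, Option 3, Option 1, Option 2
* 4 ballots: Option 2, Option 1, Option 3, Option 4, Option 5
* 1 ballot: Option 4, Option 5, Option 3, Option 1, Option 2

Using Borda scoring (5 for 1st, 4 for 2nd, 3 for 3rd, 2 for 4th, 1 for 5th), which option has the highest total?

Option 1: 3×4 + 8×2 + 4×4 + 1×2 = 46
Option 2: 3×5 + 8×1 + 4×5 + 1×1 = 44
Option 3: 3×2 + 8×3 + 4×3 + 1×3 = 45
Option 4: 3×3 + 8×4 + 4×2 + 1×5 = 54
Option 5: 3×1 + 8×5 + 4×1 + 1×4 = 51

Option 4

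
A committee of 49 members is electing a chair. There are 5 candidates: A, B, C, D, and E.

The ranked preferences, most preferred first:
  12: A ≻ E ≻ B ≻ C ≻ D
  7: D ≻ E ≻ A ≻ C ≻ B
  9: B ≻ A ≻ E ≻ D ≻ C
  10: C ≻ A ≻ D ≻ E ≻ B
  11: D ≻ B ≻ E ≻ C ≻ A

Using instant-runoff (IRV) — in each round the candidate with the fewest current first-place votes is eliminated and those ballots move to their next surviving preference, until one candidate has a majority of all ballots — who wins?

A

Round 1: A 12, B 9, C 10, D 18, E 0. E eliminated.
Round 2: A 12, B 9, C 10, D 18. B eliminated.
Round 3: A 21, C 10, D 18. C eliminated.
Round 4: A 31, D 18. A has a majority (≥25).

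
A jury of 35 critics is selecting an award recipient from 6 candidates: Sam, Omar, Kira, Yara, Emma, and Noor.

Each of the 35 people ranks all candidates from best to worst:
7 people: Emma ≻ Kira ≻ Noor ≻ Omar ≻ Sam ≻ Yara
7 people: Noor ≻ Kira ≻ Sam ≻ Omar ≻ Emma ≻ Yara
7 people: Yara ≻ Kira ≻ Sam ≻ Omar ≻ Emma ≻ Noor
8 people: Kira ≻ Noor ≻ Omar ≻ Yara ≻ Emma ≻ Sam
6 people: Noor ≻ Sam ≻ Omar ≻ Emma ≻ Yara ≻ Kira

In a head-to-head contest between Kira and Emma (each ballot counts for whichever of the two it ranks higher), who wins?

Kira

Kira is ranked above Emma on 22 ballots; Emma above Kira on 13.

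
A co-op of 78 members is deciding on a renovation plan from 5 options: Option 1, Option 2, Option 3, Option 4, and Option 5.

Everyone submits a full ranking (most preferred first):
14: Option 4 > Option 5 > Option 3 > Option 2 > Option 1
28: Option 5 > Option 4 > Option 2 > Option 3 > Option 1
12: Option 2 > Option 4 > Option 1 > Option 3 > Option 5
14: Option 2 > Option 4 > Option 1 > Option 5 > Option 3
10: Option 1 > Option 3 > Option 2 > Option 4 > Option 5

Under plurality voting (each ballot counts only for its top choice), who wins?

First-place votes: Option 1 10, Option 2 26, Option 3 0, Option 4 14, Option 5 28.

Option 5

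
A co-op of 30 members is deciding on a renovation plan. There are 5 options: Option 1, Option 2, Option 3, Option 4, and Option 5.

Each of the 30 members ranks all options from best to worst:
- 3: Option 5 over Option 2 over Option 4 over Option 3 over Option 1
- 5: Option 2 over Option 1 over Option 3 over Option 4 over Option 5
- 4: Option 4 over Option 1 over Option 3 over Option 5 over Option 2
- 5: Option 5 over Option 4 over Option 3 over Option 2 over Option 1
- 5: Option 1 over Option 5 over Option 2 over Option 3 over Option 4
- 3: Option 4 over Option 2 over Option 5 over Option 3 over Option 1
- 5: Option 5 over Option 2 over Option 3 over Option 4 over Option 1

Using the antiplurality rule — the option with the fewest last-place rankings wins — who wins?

Last-place votes: Option 1 16, Option 2 4, Option 3 0, Option 4 5, Option 5 5.

Option 3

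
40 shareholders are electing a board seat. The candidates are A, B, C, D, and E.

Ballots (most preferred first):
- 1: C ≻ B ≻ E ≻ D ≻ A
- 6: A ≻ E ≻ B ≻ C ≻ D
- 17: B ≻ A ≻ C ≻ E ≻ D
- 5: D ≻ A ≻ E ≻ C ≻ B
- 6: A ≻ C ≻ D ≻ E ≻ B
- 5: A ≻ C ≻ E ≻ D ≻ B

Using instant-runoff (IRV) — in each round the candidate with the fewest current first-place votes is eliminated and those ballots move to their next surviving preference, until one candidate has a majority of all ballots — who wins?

Round 1: A 17, B 17, C 1, D 5, E 0. E eliminated.
Round 2: A 17, B 17, C 1, D 5. C eliminated.
Round 3: A 17, B 18, D 5. D eliminated.
Round 4: A 22, B 18. A has a majority (≥21).

A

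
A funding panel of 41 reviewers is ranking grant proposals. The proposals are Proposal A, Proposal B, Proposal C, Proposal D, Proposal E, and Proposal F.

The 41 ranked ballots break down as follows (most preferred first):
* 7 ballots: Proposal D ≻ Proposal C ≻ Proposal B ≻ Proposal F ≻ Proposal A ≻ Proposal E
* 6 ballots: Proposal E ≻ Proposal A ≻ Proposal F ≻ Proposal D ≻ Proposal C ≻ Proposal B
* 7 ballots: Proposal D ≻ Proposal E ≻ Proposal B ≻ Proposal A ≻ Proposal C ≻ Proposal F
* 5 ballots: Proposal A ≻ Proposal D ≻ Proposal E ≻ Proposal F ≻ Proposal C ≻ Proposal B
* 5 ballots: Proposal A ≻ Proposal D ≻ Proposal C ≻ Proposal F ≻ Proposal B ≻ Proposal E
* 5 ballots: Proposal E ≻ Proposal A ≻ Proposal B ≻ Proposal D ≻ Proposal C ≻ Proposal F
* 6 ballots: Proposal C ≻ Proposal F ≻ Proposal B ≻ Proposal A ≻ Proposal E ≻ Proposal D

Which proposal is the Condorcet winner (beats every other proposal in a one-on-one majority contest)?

Proposal A vs Proposal B: 21–20
Proposal A vs Proposal C: 28–13
Proposal A vs Proposal D: 27–14
Proposal A vs Proposal E: 23–18
Proposal A vs Proposal F: 28–13
Proposal A beats every other proposal.

Proposal A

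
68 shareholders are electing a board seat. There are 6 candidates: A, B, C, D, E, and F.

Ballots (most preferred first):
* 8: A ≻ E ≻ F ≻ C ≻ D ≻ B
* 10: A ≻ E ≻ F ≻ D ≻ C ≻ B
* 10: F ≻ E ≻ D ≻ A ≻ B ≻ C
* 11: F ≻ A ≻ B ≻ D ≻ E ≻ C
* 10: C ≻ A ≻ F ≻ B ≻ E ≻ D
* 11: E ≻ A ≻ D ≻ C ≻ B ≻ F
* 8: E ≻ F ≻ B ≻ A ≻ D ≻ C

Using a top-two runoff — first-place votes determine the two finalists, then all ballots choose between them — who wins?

E

Round 1 first-place votes: A 18, B 0, C 10, D 0, E 19, F 21. F and E advance.
Runoff: F is ranked above E on 31 ballots, E above F on 37.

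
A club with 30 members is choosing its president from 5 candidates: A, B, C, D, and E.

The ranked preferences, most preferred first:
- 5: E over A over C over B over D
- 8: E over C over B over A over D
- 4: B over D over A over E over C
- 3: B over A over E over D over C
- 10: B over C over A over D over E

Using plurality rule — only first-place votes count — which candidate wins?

B

First-place votes: A 0, B 17, C 0, D 0, E 13.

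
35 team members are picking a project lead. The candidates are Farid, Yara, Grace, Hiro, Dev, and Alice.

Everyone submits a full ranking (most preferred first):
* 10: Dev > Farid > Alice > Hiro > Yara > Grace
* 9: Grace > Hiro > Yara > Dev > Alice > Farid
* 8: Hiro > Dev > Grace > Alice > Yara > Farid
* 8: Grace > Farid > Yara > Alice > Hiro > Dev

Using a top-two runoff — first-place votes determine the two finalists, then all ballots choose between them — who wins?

Dev

Round 1 first-place votes: Farid 0, Yara 0, Grace 17, Hiro 8, Dev 10, Alice 0. Grace and Dev advance.
Runoff: Grace is ranked above Dev on 17 ballots, Dev above Grace on 18.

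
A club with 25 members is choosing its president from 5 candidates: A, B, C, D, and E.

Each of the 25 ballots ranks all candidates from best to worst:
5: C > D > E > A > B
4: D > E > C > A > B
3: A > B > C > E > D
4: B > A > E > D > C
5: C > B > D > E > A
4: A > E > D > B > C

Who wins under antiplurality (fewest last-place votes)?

Last-place votes: A 5, B 9, C 8, D 3, E 0.

E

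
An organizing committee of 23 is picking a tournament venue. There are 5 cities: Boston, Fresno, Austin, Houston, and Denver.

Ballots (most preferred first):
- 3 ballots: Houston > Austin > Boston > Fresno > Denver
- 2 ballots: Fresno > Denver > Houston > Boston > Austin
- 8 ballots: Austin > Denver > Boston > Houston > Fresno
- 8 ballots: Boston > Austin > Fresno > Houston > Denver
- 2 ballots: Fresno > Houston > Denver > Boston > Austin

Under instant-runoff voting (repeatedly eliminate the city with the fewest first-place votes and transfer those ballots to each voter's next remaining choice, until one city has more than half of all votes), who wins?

Boston

Round 1: Boston 8, Fresno 4, Austin 8, Houston 3, Denver 0. Denver eliminated.
Round 2: Boston 8, Fresno 4, Austin 8, Houston 3. Houston eliminated.
Round 3: Boston 8, Fresno 4, Austin 11. Fresno eliminated.
Round 4: Boston 12, Austin 11. Boston has a majority (≥12).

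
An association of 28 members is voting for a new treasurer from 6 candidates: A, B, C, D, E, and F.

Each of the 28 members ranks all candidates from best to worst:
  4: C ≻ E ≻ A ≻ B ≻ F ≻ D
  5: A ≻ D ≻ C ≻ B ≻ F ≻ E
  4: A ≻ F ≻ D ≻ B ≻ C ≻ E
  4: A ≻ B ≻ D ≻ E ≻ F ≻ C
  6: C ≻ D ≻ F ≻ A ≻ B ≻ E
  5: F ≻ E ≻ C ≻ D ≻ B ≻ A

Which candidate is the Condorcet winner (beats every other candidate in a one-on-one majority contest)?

C vs A: 15–13
C vs B: 20–8
C vs D: 15–13
C vs E: 19–9
C vs F: 15–13
C beats every other candidate.

C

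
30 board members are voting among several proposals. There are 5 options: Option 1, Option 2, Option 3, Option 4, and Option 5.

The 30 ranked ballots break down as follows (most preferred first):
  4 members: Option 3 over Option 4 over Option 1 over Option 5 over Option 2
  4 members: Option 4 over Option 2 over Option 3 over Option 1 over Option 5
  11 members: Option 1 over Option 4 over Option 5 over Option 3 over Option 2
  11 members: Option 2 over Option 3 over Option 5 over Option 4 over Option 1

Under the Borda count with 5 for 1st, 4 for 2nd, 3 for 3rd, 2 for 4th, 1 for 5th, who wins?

Option 1: 4×3 + 4×2 + 11×5 + 11×1 = 86
Option 2: 4×1 + 4×4 + 11×1 + 11×5 = 86
Option 3: 4×5 + 4×3 + 11×2 + 11×4 = 98
Option 4: 4×4 + 4×5 + 11×4 + 11×2 = 102
Option 5: 4×2 + 4×1 + 11×3 + 11×3 = 78

Option 4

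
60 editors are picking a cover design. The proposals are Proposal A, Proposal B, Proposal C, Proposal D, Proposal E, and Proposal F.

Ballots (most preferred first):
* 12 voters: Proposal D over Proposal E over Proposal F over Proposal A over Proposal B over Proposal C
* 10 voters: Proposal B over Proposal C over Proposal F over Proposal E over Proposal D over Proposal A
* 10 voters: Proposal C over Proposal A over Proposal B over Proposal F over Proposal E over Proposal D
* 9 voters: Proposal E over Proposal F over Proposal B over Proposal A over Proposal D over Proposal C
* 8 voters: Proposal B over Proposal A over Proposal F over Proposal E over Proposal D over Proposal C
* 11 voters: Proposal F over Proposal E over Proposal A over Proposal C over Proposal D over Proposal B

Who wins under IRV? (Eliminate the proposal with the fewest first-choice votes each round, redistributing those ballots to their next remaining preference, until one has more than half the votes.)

Round 1: Proposal A 0, Proposal B 18, Proposal C 10, Proposal D 12, Proposal E 9, Proposal F 11. Proposal A eliminated.
Round 2: Proposal B 18, Proposal C 10, Proposal D 12, Proposal E 9, Proposal F 11. Proposal E eliminated.
Round 3: Proposal B 18, Proposal C 10, Proposal D 12, Proposal F 20. Proposal C eliminated.
Round 4: Proposal B 28, Proposal D 12, Proposal F 20. Proposal D eliminated.
Round 5: Proposal B 28, Proposal F 32. Proposal F has a majority (≥31).

Proposal F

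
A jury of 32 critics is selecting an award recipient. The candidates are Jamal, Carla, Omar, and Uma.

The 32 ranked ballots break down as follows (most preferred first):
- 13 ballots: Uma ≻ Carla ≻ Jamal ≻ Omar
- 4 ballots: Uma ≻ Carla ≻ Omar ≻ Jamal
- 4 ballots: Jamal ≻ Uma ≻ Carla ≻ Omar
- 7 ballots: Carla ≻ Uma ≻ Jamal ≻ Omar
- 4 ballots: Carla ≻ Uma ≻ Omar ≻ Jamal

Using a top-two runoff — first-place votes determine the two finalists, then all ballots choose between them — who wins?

Round 1 first-place votes: Jamal 4, Carla 11, Omar 0, Uma 17. Uma and Carla advance.
Runoff: Uma is ranked above Carla on 21 ballots, Carla above Uma on 11.

Uma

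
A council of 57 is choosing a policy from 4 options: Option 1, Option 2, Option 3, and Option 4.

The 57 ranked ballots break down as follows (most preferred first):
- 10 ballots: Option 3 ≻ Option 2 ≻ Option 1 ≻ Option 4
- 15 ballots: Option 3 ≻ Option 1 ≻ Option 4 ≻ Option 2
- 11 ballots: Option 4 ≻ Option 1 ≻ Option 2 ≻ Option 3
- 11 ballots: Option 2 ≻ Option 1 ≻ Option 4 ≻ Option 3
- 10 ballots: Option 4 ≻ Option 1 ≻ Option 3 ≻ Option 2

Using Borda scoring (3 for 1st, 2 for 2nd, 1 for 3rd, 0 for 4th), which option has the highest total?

Option 1: 10×1 + 15×2 + 11×2 + 11×2 + 10×2 = 104
Option 2: 10×2 + 15×0 + 11×1 + 11×3 + 10×0 = 64
Option 3: 10×3 + 15×3 + 11×0 + 11×0 + 10×1 = 85
Option 4: 10×0 + 15×1 + 11×3 + 11×1 + 10×3 = 89

Option 1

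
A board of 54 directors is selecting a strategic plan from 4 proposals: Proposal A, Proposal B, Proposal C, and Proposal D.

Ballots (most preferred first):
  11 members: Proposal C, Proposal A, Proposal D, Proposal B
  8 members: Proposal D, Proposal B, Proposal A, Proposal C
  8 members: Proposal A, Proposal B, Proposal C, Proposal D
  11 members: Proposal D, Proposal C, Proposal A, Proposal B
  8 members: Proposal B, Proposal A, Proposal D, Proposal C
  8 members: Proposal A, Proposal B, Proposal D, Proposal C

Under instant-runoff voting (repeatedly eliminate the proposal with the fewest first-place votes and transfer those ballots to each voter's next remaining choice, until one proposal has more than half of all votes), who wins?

Round 1: Proposal A 16, Proposal B 8, Proposal C 11, Proposal D 19. Proposal B eliminated.
Round 2: Proposal A 24, Proposal C 11, Proposal D 19. Proposal C eliminated.
Round 3: Proposal A 35, Proposal D 19. Proposal A has a majority (≥28).

Proposal A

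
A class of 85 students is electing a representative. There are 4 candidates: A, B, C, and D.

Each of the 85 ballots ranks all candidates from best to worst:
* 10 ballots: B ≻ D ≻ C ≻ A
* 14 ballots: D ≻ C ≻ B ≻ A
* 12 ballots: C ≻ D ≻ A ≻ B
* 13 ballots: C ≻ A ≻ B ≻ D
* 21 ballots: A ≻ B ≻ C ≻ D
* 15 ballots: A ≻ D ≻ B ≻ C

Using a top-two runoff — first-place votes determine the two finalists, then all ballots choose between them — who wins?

Round 1 first-place votes: A 36, B 10, C 25, D 14. A and C advance.
Runoff: A is ranked above C on 36 ballots, C above A on 49.

C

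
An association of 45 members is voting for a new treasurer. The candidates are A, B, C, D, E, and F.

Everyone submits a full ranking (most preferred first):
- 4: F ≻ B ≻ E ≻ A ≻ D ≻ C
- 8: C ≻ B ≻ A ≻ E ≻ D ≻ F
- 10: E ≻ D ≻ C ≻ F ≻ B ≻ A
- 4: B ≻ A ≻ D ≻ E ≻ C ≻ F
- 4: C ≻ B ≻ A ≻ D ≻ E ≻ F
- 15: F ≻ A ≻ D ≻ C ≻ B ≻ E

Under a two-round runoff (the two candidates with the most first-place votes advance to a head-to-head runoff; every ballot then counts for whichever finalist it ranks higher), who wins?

C

Round 1 first-place votes: A 0, B 4, C 12, D 0, E 10, F 19. F and C advance.
Runoff: F is ranked above C on 19 ballots, C above F on 26.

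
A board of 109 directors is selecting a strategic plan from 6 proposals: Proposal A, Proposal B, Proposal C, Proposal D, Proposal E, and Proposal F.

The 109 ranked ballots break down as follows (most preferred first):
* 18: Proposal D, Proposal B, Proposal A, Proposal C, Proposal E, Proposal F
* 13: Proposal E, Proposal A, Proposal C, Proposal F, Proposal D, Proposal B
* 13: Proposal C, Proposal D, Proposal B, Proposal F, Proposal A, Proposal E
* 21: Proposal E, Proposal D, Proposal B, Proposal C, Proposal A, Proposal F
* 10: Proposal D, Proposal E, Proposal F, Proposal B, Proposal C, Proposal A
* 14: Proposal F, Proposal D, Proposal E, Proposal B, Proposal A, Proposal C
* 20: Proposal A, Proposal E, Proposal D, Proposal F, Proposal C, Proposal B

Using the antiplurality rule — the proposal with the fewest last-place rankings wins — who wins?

Proposal D

Last-place votes: Proposal A 10, Proposal B 33, Proposal C 14, Proposal D 0, Proposal E 13, Proposal F 39.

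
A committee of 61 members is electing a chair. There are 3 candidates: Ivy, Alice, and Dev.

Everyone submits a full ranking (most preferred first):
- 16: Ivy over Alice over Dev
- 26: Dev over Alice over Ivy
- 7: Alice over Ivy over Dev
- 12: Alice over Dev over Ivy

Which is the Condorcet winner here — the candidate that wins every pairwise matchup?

Alice

Alice vs Ivy: 45–16
Alice vs Dev: 35–26
Alice beats every other candidate.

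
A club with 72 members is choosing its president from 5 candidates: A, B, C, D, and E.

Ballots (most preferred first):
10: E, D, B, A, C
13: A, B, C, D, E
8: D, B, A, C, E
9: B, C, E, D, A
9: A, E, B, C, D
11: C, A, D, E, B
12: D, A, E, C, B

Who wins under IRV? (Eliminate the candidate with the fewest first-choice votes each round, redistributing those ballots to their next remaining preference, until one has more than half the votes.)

Round 1: A 22, B 9, C 11, D 20, E 10. B eliminated.
Round 2: A 22, C 20, D 20, E 10. E eliminated.
Round 3: A 22, C 20, D 30. C eliminated.
Round 4: A 33, D 39. D has a majority (≥37).

D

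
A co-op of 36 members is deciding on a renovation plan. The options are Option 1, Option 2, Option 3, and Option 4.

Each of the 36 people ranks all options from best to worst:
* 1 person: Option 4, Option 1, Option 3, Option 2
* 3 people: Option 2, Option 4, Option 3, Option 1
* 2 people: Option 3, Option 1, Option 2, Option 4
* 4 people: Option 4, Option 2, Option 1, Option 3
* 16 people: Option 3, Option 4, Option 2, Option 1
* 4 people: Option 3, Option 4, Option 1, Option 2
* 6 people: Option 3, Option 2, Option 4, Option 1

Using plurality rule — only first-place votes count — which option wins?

First-place votes: Option 1 0, Option 2 3, Option 3 28, Option 4 5.

Option 3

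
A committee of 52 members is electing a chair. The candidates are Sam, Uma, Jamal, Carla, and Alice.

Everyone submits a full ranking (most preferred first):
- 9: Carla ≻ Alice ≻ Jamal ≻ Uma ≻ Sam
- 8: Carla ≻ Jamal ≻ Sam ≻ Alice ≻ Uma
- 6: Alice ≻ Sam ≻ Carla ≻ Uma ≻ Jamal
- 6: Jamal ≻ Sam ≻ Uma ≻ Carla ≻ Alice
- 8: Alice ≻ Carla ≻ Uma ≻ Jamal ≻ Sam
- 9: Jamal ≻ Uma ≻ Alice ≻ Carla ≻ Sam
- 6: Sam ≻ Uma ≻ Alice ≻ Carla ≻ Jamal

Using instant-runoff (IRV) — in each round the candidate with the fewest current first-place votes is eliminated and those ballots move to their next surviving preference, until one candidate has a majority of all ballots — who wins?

Round 1: Sam 6, Uma 0, Jamal 15, Carla 17, Alice 14. Uma eliminated.
Round 2: Sam 6, Jamal 15, Carla 17, Alice 14. Sam eliminated.
Round 3: Jamal 15, Carla 17, Alice 20. Jamal eliminated.
Round 4: Carla 23, Alice 29. Alice has a majority (≥27).

Alice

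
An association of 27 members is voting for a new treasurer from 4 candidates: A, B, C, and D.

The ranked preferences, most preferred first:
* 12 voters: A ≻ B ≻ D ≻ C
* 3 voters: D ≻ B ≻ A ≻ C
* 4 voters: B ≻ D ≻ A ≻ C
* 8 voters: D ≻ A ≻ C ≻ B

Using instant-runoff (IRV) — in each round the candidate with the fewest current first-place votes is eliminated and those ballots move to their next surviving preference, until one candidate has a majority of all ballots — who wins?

D

Round 1: A 12, B 4, C 0, D 11. C eliminated.
Round 2: A 12, B 4, D 11. B eliminated.
Round 3: A 12, D 15. D has a majority (≥14).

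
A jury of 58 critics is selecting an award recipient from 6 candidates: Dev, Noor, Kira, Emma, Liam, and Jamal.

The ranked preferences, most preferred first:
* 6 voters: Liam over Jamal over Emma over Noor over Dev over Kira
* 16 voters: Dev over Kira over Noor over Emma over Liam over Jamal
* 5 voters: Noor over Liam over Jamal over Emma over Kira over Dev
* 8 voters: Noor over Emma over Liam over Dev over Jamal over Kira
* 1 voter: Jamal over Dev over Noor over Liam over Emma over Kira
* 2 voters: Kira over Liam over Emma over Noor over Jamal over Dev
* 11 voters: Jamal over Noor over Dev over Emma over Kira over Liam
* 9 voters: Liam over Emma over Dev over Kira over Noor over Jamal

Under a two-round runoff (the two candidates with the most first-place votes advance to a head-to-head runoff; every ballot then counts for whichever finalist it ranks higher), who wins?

Liam

Round 1 first-place votes: Dev 16, Noor 13, Kira 2, Emma 0, Liam 15, Jamal 12. Dev and Liam advance.
Runoff: Dev is ranked above Liam on 28 ballots, Liam above Dev on 30.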